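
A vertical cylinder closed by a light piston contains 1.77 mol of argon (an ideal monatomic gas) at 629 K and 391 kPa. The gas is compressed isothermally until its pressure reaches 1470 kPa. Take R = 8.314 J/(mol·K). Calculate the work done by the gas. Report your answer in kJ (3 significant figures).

W ≈ -12.3 kJ

Isothermal process: W = nRT ln(V₂/V₁) = nRT ln(P₁/P₂).
W = (1.77)(8.314)(629) × ln(391/1470)
  = 9256 × ln(0.266) = 9256 × -1.324
W_by_gas = -12258 J.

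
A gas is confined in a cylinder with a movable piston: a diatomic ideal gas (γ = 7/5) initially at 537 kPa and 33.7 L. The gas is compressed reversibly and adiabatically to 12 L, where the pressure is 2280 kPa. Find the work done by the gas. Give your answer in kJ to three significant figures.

Adiabatic: W = (P₁V₁ − P₂V₂)/(γ − 1) with γ = 7/5.
P₁V₁ = 18097 J, P₂V₂ = 27360 J.
W = (18097 − 27360) / 0.4 = -23158 J.

W ≈ -23.2 kJ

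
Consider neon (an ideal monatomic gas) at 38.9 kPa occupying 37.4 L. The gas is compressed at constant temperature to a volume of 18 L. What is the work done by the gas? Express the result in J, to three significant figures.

Isothermal: W = nRT ln(V₂/V₁) = P₁V₁ ln(V₂/V₁).
P₁V₁ = (38.9 kPa)(37.4 L) = 1455 J.
W = 1455 × ln(18/37.4) = 1455 × -0.7313
W_by_gas = -1064 J.

W ≈ -1060 J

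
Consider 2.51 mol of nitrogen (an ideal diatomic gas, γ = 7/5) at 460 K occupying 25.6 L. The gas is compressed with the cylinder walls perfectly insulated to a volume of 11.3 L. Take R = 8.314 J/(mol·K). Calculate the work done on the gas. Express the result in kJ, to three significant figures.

W ≈ 9.29 kJ

Adiabatic: TV^(γ−1) = const with γ = 7/5.
T₂ = T₁ (V₁/V₂)^(γ−1) = 460 × (25.6/11.3)^0.4 = 460 × 1.387 = 638 K.
W_by = nCᵥ(T₁ − T₂) = (2.51)(20.79)(460 − 638) = -9286 J.
Work on gas = −W_by = 9286 J.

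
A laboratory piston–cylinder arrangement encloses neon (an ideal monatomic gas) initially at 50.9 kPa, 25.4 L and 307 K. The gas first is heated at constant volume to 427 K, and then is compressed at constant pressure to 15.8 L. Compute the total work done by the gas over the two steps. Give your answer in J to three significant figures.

Step 1 (isochoric): W = 0 (constant volume).
After step 1: P = 70.8 kPa (V unchanged).
Step 2 (isobaric): W = PΔV = (70.8 kPa)(15.8 − 25.4 L) = -679.6 J.
W_total = 0 − 679.6 = -679.6 J.

W_total ≈ -680 J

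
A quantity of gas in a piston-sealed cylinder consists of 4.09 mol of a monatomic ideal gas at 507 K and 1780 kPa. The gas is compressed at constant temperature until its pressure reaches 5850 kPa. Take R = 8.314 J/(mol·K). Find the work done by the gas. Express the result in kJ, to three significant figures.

Isothermal process: W = nRT ln(V₂/V₁) = nRT ln(P₁/P₂).
W = (4.09)(8.314)(507) × ln(1780/5850)
  = 17240 × ln(0.3043) = 17240 × -1.19
W_by_gas = -20513 J.

W ≈ -20.5 kJ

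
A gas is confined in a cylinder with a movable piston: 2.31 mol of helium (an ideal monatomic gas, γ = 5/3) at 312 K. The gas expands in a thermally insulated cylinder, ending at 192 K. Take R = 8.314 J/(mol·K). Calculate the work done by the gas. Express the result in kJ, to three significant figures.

W ≈ 3.46 kJ

Adiabatic ⇒ Q = 0, so W_by = −ΔU = nCᵥ(T₁ − T₂).
Cᵥ = 3R/2 = 12.47 J/(mol·K).
W = (2.31)(12.47)(312 − 192) = 3457 J.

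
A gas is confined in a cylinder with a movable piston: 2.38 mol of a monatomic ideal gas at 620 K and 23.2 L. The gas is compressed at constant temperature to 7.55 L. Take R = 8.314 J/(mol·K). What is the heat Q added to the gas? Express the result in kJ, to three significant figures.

Q ≈ -13.8 kJ

Isothermal ⇒ ΔU = 0, so Q = W = nRT ln(V₂/V₁).
Q = (2.38)(8.314)(620) ln(7.55/23.2) = 12268 × -1.123 = -13772 J.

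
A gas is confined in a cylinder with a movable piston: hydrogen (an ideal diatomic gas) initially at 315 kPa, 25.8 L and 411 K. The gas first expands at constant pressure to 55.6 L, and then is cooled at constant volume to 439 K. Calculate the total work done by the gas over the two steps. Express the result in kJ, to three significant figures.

W_total ≈ 9.39 kJ

Step 1 (isobaric): W = PΔV = (315 kPa)(55.6 − 25.8 L) = 9387 J.
Step 2 (isochoric): W = 0 (constant volume).
W_total = 9387 + 0 = 9387 J.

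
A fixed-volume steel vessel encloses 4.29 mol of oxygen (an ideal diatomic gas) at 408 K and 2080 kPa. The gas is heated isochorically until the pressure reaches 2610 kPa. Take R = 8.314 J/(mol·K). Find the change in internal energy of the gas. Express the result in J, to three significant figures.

Constant volume ⇒ W = 0, so Q = ΔU = nCᵥΔT with Cᵥ = 5R/2 = 20.79 J/(mol·K).
At constant V, T₂/T₁ = P₂/P₁ ⇒ ΔT = T₁(P₂/P₁ − 1) = 408·(2610/2080 − 1) = 104 K.
ΔU = (4.29)(20.79)(104) = 9270 J.

ΔU ≈ 9270 J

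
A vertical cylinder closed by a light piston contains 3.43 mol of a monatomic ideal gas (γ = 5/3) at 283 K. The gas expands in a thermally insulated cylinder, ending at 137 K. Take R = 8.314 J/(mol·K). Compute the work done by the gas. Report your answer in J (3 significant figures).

Adiabatic ⇒ Q = 0, so W_by = −ΔU = nCᵥ(T₁ − T₂).
Cᵥ = 3R/2 = 12.47 J/(mol·K).
W = (3.43)(12.47)(283 − 137) = 6245 J.

W ≈ 6250 J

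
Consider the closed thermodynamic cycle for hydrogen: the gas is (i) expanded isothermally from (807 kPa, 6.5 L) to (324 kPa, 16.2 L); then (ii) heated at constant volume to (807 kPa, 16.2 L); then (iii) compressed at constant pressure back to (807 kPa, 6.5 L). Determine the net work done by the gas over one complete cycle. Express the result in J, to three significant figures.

W_net ≈ -3040 J

Leg (i): W = PᵢVᵢ ln(V_f/Vᵢ) = (5246) ln(16.2/6.5) = 4790 J.
Leg (ii): W = 0.
Leg (iii): W = PΔV = (807)(6.5 − 16.2) = -7828 J.
W_net = 4790 − 7828 = -3038 J.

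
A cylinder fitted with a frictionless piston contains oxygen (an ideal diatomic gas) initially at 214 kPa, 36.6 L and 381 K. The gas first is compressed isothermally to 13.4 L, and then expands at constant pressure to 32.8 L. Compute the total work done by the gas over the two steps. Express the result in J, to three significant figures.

W_total ≈ 3470 J

Step 1 (isothermal): W = P₁V₁ ln(V₂/V₁) = (7832) ln(13.4/36.6) = -7870 J.
After step 1: P = 584.5 kPa, V = 13.4 L, T = 381 K.
Step 2 (isobaric): W = PΔV = (584.5 kPa)(32.8 − 13.4 L) = 11339 J.
W_total = -7870 + 11339 = 3469 J.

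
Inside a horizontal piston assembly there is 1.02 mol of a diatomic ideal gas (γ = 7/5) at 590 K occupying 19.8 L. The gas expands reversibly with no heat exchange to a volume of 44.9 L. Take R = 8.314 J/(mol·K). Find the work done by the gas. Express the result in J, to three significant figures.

W ≈ 3490 J

Adiabatic: TV^(γ−1) = const with γ = 7/5.
T₂ = T₁ (V₁/V₂)^(γ−1) = 590 × (19.8/44.9)^0.4 = 590 × 0.7207 = 425.2 K.
W_by = nCᵥ(T₁ − T₂) = (1.02)(20.79)(590 − 425.2) = 3493 J.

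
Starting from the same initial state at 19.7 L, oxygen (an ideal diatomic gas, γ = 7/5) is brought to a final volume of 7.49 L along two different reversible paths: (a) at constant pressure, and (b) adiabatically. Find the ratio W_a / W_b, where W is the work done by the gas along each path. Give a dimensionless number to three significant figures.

Path (a) isobaric: W = P₁(V₂ − V₁) → W_a/(P₁V₁) = -0.6198.
Path (b) adiabatic: W = P₁V₁(1 − (V₁/V₂)^(γ−1))/(γ−1) → W_b/(P₁V₁) = -1.181.
W_a / W_b = -0.6198 / -1.181 = 0.5249.

W_a / W_b ≈ 0.525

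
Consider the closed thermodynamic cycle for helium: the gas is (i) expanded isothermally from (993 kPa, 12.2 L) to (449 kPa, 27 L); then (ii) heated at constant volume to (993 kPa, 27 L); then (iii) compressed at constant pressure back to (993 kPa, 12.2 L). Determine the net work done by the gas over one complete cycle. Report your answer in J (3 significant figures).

W_net ≈ -5070 J

Leg (i): W = PᵢVᵢ ln(V_f/Vᵢ) = (12115) ln(27/12.2) = 9624 J.
Leg (ii): W = 0.
Leg (iii): W = PΔV = (993)(12.2 − 27) = -14696 J.
W_net = 9624 − 14696 = -5073 J.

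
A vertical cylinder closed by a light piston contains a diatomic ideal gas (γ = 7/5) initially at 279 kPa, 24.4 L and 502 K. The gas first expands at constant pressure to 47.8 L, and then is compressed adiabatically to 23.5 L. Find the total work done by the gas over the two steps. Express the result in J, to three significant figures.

W_total ≈ -4420 J

Step 1 (isobaric): W = PΔV = (279 kPa)(47.8 − 24.4 L) = 6529 J.
After step 1: P = 279 kPa, V = 47.8 L, T = 983.4 K.
Step 2 (adiabatic): W = (P₁V₁ − P₂V₂)/(γ−1) = (13336 − 17716)/0.4 = -10951 J.
W_total = 6529 − 10951 = -4422 J.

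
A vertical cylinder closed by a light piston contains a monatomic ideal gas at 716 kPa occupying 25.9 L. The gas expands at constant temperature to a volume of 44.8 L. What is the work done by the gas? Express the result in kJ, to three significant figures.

Isothermal: W = nRT ln(V₂/V₁) = P₁V₁ ln(V₂/V₁).
P₁V₁ = (716 kPa)(25.9 L) = 18544 J.
W = 18544 × ln(44.8/25.9) = 18544 × 0.548
W_by_gas = 10162 J.

W ≈ 10.2 kJ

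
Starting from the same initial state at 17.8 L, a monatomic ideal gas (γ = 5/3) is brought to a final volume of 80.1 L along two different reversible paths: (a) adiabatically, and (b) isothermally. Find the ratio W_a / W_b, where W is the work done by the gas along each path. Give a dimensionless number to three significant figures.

Path (a) adiabatic: W = P₁V₁(1 − (V₁/V₂)^(γ−1))/(γ−1) → W_a/(P₁V₁) = 0.9497.
Path (b) isothermal: W = P₁V₁ ln(V₂/V₁) → W_b/(P₁V₁) = 1.504.
W_a / W_b = 0.9497 / 1.504 = 0.6314.

W_a / W_b ≈ 0.631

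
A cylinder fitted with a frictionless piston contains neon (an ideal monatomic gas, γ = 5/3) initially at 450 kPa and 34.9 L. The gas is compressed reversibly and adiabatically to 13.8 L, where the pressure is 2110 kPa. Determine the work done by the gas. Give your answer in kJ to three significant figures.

Adiabatic: W = (P₁V₁ − P₂V₂)/(γ − 1) with γ = 5/3.
P₁V₁ = 15705 J, P₂V₂ = 29118 J.
W = (15705 − 29118) / 0.6667 = -20119 J.

W ≈ -20.1 kJ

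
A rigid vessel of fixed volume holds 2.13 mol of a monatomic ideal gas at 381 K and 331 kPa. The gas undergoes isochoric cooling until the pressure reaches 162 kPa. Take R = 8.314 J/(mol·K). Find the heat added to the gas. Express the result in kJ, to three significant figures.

Constant volume ⇒ W = 0, so Q = ΔU = nCᵥΔT with Cᵥ = 3R/2 = 12.47 J/(mol·K).
At constant V, T₂/T₁ = P₂/P₁ ⇒ ΔT = T₁(P₂/P₁ − 1) = 381·(162/331 − 1) = -194.5 K.
ΔU = (2.13)(12.47)(-194.5) = -5167 J.

Q ≈ -5.17 kJ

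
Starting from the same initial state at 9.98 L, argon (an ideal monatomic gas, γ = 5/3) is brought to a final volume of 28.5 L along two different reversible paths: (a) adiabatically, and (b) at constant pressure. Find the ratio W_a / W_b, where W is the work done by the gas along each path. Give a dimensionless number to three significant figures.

W_a / W_b ≈ 0.407

Path (a) adiabatic: W = P₁V₁(1 − (V₁/V₂)^(γ−1))/(γ−1) → W_a/(P₁V₁) = 0.7548.
Path (b) isobaric: W = P₁(V₂ − V₁) → W_b/(P₁V₁) = 1.856.
W_a / W_b = 0.7548 / 1.856 = 0.4067.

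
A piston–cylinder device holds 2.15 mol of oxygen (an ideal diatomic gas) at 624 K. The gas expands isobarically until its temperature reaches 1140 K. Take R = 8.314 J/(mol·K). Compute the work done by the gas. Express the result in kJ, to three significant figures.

Isobaric: W = P ΔV = nR ΔT.
W = (2.15)(8.314)(1140 − 624) = 9224 J.

W ≈ 9.22 kJ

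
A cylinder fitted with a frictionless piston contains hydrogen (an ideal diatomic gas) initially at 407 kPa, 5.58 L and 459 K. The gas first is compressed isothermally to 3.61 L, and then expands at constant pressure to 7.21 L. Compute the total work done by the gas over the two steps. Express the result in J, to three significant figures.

W_total ≈ 1280 J

Step 1 (isothermal): W = P₁V₁ ln(V₂/V₁) = (2271) ln(3.61/5.58) = -989 J.
After step 1: P = 629.1 kPa, V = 3.61 L, T = 459 K.
Step 2 (isobaric): W = PΔV = (629.1 kPa)(7.21 − 3.61 L) = 2265 J.
W_total = -989 + 2265 = 1276 J.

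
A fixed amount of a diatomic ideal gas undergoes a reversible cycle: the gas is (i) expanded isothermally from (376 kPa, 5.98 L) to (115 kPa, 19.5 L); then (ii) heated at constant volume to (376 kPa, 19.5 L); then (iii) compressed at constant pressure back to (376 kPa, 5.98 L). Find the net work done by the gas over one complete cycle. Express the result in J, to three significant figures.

Leg (i): W = PᵢVᵢ ln(V_f/Vᵢ) = (2248) ln(19.5/5.98) = 2658 J.
Leg (ii): W = 0.
Leg (iii): W = PΔV = (376)(5.98 − 19.5) = -5084 J.
W_net = 2658 − 5084 = -2426 J.

W_net ≈ -2430 J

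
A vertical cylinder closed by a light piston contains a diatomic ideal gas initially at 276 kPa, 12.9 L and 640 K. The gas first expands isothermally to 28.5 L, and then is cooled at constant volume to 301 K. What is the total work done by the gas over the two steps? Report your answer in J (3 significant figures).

Step 1 (isothermal): W = P₁V₁ ln(V₂/V₁) = (3560) ln(28.5/12.9) = 2822 J.
Step 2 (isochoric): W = 0 (constant volume).
W_total = 2822 + 0 = 2822 J.

W_total ≈ 2820 J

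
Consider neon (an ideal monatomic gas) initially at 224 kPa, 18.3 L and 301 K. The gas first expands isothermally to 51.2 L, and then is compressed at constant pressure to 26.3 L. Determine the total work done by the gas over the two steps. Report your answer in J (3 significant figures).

Step 1 (isothermal): W = P₁V₁ ln(V₂/V₁) = (4099) ln(51.2/18.3) = 4217 J.
After step 1: P = 80.06 kPa, V = 51.2 L, T = 301 K.
Step 2 (isobaric): W = PΔV = (80.06 kPa)(26.3 − 51.2 L) = -1994 J.
W_total = 4217 − 1994 = 2224 J.

W_total ≈ 2220 J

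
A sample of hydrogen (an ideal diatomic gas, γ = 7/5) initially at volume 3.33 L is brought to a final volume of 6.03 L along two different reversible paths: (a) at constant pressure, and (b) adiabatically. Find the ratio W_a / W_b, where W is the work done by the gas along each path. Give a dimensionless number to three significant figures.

W_a / W_b ≈ 1.53

Path (a) isobaric: W = P₁(V₂ − V₁) → W_a/(P₁V₁) = 0.8108.
Path (b) adiabatic: W = P₁V₁(1 − (V₁/V₂)^(γ−1))/(γ−1) → W_b/(P₁V₁) = 0.5285.
W_a / W_b = 0.8108 / 0.5285 = 1.534.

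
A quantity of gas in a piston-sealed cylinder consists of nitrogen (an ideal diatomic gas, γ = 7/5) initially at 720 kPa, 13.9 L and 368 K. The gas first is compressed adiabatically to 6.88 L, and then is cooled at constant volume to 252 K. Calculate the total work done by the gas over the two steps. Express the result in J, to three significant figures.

W_total ≈ -8130 J

Step 1 (adiabatic): W = (P₁V₁ − P₂V₂)/(γ−1) = (10008 − 13259)/0.4 = -8128 J.
Step 2 (isochoric): W = 0 (constant volume).
W_total = -8128 + 0 = -8128 J.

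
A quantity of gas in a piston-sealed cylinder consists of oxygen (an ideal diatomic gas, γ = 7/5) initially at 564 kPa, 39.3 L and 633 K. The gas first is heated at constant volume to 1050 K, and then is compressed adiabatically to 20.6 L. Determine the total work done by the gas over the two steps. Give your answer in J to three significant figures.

Step 1 (isochoric): W = 0 (constant volume).
After step 1: P = 935.5 kPa (V unchanged).
Step 2 (adiabatic): W = (P₁V₁ − P₂V₂)/(γ−1) = (36767 − 47607)/0.4 = -27099 J.
W_total = 0 − 27099 = -27099 J.

W_total ≈ -27100 J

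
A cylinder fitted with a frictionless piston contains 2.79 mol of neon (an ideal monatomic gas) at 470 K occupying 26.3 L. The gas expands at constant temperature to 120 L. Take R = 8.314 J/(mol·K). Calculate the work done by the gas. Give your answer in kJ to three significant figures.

W ≈ 16.5 kJ

Isothermal: W = nRT ln(V₂/V₁).
W = (2.79)(8.314)(470) × ln(120/26.3)
  = 10902 × 1.518
W_by_gas = 16549 J.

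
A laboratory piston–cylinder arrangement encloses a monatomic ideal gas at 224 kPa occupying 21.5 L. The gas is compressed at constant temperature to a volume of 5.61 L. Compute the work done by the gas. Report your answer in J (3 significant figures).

Isothermal: W = nRT ln(V₂/V₁) = P₁V₁ ln(V₂/V₁).
P₁V₁ = (224 kPa)(21.5 L) = 4816 J.
W = 4816 × ln(5.61/21.5) = 4816 × -1.344
W_by_gas = -6470 J.

W ≈ -6470 J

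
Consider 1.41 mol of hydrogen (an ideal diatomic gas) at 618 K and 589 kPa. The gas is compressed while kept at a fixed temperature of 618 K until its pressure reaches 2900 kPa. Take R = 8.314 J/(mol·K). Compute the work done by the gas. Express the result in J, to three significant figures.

Isothermal process: W = nRT ln(V₂/V₁) = nRT ln(P₁/P₂).
W = (1.41)(8.314)(618) × ln(589/2900)
  = 7245 × ln(0.2031) = 7245 × -1.594
W_by_gas = -11548 J.

W ≈ -11500 J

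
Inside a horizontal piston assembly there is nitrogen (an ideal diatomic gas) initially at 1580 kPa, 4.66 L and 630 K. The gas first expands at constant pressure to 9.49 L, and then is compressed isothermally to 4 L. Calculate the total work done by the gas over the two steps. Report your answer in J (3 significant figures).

W_total ≈ -5320 J

Step 1 (isobaric): W = PΔV = (1580 kPa)(9.49 − 4.66 L) = 7631 J.
After step 1: P = 1580 kPa, V = 9.49 L, T = 1283 K.
Step 2 (isothermal): W = P₁V₁ ln(V₂/V₁) = (14994) ln(4/9.49) = -12954 J.
W_total = 7631 − 12954 = -5323 J.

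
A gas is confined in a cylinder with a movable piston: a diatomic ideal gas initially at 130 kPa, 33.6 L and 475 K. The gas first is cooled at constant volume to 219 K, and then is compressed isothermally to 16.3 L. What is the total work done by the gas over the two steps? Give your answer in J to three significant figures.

W_total ≈ -1460 J

Step 1 (isochoric): W = 0 (constant volume).
After step 1: P = 59.94 kPa (V unchanged).
Step 2 (isothermal): W = P₁V₁ ln(V₂/V₁) = (2014) ln(16.3/33.6) = -1457 J.
W_total = 0 − 1457 = -1457 J.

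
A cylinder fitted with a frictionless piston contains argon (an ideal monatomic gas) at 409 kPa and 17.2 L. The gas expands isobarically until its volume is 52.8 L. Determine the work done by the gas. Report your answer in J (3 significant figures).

Isobaric: W = P ΔV.
W = (409 kPa)(52.8 − 17.2 L) = (409)(35.6) = 14560 J.

W ≈ 14600 J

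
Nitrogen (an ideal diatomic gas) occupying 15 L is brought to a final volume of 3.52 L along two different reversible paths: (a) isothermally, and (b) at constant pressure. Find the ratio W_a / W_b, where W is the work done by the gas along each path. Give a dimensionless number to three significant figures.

W_a / W_b ≈ 1.89

Path (a) isothermal: W = P₁V₁ ln(V₂/V₁) → W_a/(P₁V₁) = -1.45.
Path (b) isobaric: W = P₁(V₂ − V₁) → W_b/(P₁V₁) = -0.7653.
W_a / W_b = -1.45 / -0.7653 = 1.894.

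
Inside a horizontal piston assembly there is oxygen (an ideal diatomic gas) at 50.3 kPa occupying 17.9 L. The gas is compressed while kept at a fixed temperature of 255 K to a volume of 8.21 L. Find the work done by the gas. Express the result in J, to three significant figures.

Isothermal: W = nRT ln(V₂/V₁) = P₁V₁ ln(V₂/V₁).
P₁V₁ = (50.3 kPa)(17.9 L) = 900.4 J.
W = 900.4 × ln(8.21/17.9) = 900.4 × -0.7794
W_by_gas = -701.8 J.

W ≈ -702 J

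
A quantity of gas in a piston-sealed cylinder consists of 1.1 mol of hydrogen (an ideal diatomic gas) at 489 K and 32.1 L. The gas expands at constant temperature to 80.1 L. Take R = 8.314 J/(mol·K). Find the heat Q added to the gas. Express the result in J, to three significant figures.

Isothermal ⇒ ΔU = 0, so Q = W = nRT ln(V₂/V₁).
Q = (1.1)(8.314)(489) ln(80.1/32.1) = 4472 × 0.9144 = 4089 J.

Q ≈ 4090 J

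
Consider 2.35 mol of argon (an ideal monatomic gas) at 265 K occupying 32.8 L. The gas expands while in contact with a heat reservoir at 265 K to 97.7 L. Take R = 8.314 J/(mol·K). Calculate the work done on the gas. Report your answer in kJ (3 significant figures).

W ≈ -5.65 kJ

Isothermal: W = nRT ln(V₂/V₁).
W = (2.35)(8.314)(265) × ln(97.7/32.8)
  = 5178 × 1.091
W_by_gas = 5651 J; work on gas = −W_by = -5651 J.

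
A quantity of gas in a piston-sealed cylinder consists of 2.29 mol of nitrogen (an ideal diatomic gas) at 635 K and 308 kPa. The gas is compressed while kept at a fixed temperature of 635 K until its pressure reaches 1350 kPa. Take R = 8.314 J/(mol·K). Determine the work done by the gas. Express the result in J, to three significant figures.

Isothermal process: W = nRT ln(V₂/V₁) = nRT ln(P₁/P₂).
W = (2.29)(8.314)(635) × ln(308/1350)
  = 12090 × ln(0.2281) = 12090 × -1.478
W_by_gas = -17866 J.

W ≈ -17900 J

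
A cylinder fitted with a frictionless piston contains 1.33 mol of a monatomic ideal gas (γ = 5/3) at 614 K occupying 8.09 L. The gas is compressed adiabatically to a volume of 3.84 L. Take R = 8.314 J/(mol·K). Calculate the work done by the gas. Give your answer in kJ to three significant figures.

Adiabatic: TV^(γ−1) = const with γ = 5/3.
T₂ = T₁ (V₁/V₂)^(γ−1) = 614 × (8.09/3.84)^0.667 = 614 × 1.643 = 1009 K.
W_by = nCᵥ(T₁ − T₂) = (1.33)(12.47)(614 − 1009) = -6552 J.

W ≈ -6.55 kJ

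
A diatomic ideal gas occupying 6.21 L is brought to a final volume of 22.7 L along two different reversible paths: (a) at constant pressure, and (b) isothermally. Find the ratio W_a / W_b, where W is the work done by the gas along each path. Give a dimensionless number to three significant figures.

Path (a) isobaric: W = P₁(V₂ − V₁) → W_a/(P₁V₁) = 2.655.
Path (b) isothermal: W = P₁V₁ ln(V₂/V₁) → W_b/(P₁V₁) = 1.296.
W_a / W_b = 2.655 / 1.296 = 2.049.

W_a / W_b ≈ 2.05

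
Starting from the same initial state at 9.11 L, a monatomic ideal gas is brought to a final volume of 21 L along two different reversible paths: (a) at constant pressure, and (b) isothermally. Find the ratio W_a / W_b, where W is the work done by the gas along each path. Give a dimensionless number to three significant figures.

Path (a) isobaric: W = P₁(V₂ − V₁) → W_a/(P₁V₁) = 1.305.
Path (b) isothermal: W = P₁V₁ ln(V₂/V₁) → W_b/(P₁V₁) = 0.8351.
W_a / W_b = 1.305 / 0.8351 = 1.563.

W_a / W_b ≈ 1.56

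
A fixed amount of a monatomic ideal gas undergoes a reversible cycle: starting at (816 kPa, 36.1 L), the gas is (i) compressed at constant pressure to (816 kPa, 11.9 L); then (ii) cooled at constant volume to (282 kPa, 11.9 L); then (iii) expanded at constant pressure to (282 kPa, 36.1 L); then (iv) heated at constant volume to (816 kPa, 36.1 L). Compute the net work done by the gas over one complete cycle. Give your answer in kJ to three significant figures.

W_net ≈ -12.9 kJ

Constant-volume legs do no work.
W(i) = (816)(11.9 − 36.1) = -19747 J; W(iii) = (282)(36.1 − 11.9) = 6824 J.
W_net = -19747 + 6824 = -12923 J (the counter-clockwise enclosed area).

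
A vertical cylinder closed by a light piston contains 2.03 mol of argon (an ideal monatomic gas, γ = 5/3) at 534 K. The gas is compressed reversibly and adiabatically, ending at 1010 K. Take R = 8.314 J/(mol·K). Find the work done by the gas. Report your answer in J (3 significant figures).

Adiabatic ⇒ Q = 0, so W_by = −ΔU = nCᵥ(T₁ − T₂).
Cᵥ = 3R/2 = 12.47 J/(mol·K).
W = (2.03)(12.47)(534 − 1010) = -12050 J.

W ≈ -12100 J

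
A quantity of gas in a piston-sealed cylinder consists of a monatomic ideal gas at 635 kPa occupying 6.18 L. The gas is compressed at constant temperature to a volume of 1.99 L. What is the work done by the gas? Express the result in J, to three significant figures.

Isothermal: W = nRT ln(V₂/V₁) = P₁V₁ ln(V₂/V₁).
P₁V₁ = (635 kPa)(6.18 L) = 3924 J.
W = 3924 × ln(1.99/6.18) = 3924 × -1.133
W_by_gas = -4447 J.

W ≈ -4450 J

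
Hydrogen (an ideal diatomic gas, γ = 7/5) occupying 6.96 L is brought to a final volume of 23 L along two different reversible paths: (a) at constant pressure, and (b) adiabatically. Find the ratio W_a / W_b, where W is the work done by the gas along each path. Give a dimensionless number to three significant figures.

Path (a) isobaric: W = P₁(V₂ − V₁) → W_a/(P₁V₁) = 2.305.
Path (b) adiabatic: W = P₁V₁(1 − (V₁/V₂)^(γ−1))/(γ−1) → W_b/(P₁V₁) = 0.9501.
W_a / W_b = 2.305 / 0.9501 = 2.426.

W_a / W_b ≈ 2.43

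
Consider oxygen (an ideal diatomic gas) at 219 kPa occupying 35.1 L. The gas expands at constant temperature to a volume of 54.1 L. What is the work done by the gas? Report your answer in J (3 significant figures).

Isothermal: W = nRT ln(V₂/V₁) = P₁V₁ ln(V₂/V₁).
P₁V₁ = (219 kPa)(35.1 L) = 7687 J.
W = 7687 × ln(54.1/35.1) = 7687 × 0.4326
W_by_gas = 3326 J.

W ≈ 3330 J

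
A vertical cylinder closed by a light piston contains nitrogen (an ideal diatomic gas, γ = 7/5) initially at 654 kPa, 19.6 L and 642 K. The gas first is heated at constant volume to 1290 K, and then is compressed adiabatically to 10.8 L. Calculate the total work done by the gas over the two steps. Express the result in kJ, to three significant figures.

Step 1 (isochoric): W = 0 (constant volume).
After step 1: P = 1314 kPa (V unchanged).
Step 2 (adiabatic): W = (P₁V₁ − P₂V₂)/(γ−1) = (25757 − 32690)/0.4 = -17335 J.
W_total = 0 − 17335 = -17335 J.

W_total ≈ -17.3 kJ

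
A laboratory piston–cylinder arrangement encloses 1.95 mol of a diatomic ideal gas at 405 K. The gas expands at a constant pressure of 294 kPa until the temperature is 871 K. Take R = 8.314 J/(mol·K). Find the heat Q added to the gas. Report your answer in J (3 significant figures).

Q ≈ 26400 J

Isobaric: W = nRΔT = (1.95)(8.314)(466) = 7555 J.
ΔU = nCᵥΔT with Cᵥ = 5R/2: ΔU = (1.95)(20.79)(466) = 18887 J.
Q = ΔU + W = 18887 + 7555 = 26442 J.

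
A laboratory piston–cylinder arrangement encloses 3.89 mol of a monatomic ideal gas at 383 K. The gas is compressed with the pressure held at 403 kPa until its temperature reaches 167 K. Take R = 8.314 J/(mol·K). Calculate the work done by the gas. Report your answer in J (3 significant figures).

Isobaric: W = P ΔV = nR ΔT.
W = (3.89)(8.314)(167 − 383) = -6986 J.

W ≈ -6990 J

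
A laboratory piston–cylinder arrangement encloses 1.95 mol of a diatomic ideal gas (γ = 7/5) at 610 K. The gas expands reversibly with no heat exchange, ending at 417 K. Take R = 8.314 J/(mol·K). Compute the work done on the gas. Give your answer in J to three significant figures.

Adiabatic ⇒ Q = 0, so W_by = −ΔU = nCᵥ(T₁ − T₂).
Cᵥ = 5R/2 = 20.79 J/(mol·K).
W = (1.95)(20.79)(610 − 417) = 7822 J.
Work on gas = −W_by = -7822 J.

W ≈ -7820 J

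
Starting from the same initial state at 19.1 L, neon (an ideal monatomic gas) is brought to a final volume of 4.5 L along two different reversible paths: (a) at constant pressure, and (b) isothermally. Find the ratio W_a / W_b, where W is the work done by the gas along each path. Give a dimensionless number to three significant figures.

Path (a) isobaric: W = P₁(V₂ − V₁) → W_a/(P₁V₁) = -0.7644.
Path (b) isothermal: W = P₁V₁ ln(V₂/V₁) → W_b/(P₁V₁) = -1.446.
W_a / W_b = -0.7644 / -1.446 = 0.5288.

W_a / W_b ≈ 0.529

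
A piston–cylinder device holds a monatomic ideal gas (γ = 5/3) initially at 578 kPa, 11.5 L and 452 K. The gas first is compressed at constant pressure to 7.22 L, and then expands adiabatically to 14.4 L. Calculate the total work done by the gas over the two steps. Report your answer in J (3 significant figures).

W_total ≈ -165 J

Step 1 (isobaric): W = PΔV = (578 kPa)(7.22 − 11.5 L) = -2474 J.
After step 1: P = 578 kPa, V = 7.22 L, T = 283.8 K.
Step 2 (adiabatic): W = (P₁V₁ − P₂V₂)/(γ−1) = (4173 − 2634)/0.667 = 2309 J.
W_total = -2474 + 2309 = -164.8 J.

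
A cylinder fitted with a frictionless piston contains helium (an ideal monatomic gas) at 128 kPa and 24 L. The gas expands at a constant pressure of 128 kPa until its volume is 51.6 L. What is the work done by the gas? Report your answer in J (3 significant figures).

W ≈ 3530 J

Isobaric: W = P ΔV.
W = (128 kPa)(51.6 − 24 L) = (128)(27.6) = 3533 J.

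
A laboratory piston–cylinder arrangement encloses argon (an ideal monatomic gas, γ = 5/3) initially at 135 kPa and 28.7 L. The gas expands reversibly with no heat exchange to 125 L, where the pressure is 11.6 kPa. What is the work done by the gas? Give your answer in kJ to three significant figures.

W ≈ 3.64 kJ

Adiabatic: W = (P₁V₁ − P₂V₂)/(γ − 1) with γ = 5/3.
P₁V₁ = 3874 J, P₂V₂ = 1450 J.
W = (3874 − 1450) / 0.6667 = 3637 J.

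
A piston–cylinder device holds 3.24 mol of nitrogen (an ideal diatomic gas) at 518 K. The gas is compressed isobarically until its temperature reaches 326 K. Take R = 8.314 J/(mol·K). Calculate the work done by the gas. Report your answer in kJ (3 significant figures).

W ≈ -5.17 kJ

Isobaric: W = P ΔV = nR ΔT.
W = (3.24)(8.314)(326 − 518) = -5172 J.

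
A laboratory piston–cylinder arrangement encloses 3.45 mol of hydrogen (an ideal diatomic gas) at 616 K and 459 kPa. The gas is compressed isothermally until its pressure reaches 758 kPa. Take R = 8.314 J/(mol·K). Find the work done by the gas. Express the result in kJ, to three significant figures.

W ≈ -8.86 kJ

Isothermal process: W = nRT ln(V₂/V₁) = nRT ln(P₁/P₂).
W = (3.45)(8.314)(616) × ln(459/758)
  = 17669 × ln(0.6055) = 17669 × -0.5016
W_by_gas = -8863 J.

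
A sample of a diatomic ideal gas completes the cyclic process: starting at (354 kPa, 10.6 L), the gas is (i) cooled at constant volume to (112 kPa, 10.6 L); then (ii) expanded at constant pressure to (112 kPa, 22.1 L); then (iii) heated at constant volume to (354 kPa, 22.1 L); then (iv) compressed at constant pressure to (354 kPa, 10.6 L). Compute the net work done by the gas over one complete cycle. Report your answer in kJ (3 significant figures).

Constant-volume legs do no work.
W(ii) = (112)(22.1 − 10.6) = 1288 J; W(iv) = (354)(10.6 − 22.1) = -4071 J.
W_net = 1288 − 4071 = -2783 J (the counter-clockwise enclosed area).

W_net ≈ -2.78 kJ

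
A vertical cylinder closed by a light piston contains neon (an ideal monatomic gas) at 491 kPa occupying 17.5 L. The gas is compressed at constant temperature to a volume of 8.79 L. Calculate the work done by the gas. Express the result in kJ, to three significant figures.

Isothermal: W = nRT ln(V₂/V₁) = P₁V₁ ln(V₂/V₁).
P₁V₁ = (491 kPa)(17.5 L) = 8592 J.
W = 8592 × ln(8.79/17.5) = 8592 × -0.6886
W_by_gas = -5917 J.

W ≈ -5.92 kJ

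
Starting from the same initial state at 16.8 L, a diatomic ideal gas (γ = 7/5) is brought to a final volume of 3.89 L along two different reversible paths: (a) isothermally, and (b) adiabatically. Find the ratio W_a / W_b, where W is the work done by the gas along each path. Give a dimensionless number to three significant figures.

Path (a) isothermal: W = P₁V₁ ln(V₂/V₁) → W_a/(P₁V₁) = -1.463.
Path (b) adiabatic: W = P₁V₁(1 − (V₁/V₂)^(γ−1))/(γ−1) → W_b/(P₁V₁) = -1.988.
W_a / W_b = -1.463 / -1.988 = 0.7358.

W_a / W_b ≈ 0.736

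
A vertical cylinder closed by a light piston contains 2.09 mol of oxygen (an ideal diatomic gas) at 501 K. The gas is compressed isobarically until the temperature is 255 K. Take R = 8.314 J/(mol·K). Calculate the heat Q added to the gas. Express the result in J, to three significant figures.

Isobaric: W = nRΔT = (2.09)(8.314)(-246) = -4275 J.
ΔU = nCᵥΔT with Cᵥ = 5R/2: ΔU = (2.09)(20.79)(-246) = -10686 J.
Q = ΔU + W = -10686 − 4275 = -14961 J.

Q ≈ -15000 J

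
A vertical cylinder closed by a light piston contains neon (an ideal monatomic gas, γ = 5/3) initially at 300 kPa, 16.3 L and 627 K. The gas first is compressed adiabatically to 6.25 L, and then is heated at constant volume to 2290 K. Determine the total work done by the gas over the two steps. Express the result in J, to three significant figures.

W_total ≈ -6560 J

Step 1 (adiabatic): W = (P₁V₁ − P₂V₂)/(γ−1) = (4890 − 9265)/0.667 = -6563 J.
Step 2 (isochoric): W = 0 (constant volume).
W_total = -6563 + 0 = -6563 J.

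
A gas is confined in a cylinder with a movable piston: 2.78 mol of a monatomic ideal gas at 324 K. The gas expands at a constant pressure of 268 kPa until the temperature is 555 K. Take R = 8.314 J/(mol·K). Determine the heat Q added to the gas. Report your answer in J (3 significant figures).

Isobaric: W = nRΔT = (2.78)(8.314)(231) = 5339 J.
ΔU = nCᵥΔT with Cᵥ = 3R/2: ΔU = (2.78)(12.47)(231) = 8009 J.
Q = ΔU + W = 8009 + 5339 = 13348 J.

Q ≈ 13300 J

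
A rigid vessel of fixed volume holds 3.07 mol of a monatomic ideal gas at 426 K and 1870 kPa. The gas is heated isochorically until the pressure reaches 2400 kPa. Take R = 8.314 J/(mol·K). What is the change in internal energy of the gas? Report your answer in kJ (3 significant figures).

ΔU ≈ 4.62 kJ

Constant volume ⇒ W = 0, so Q = ΔU = nCᵥΔT with Cᵥ = 3R/2 = 12.47 J/(mol·K).
At constant V, T₂/T₁ = P₂/P₁ ⇒ ΔT = T₁(P₂/P₁ − 1) = 426·(2400/1870 − 1) = 120.7 K.
ΔU = (3.07)(12.47)(120.7) = 4623 J.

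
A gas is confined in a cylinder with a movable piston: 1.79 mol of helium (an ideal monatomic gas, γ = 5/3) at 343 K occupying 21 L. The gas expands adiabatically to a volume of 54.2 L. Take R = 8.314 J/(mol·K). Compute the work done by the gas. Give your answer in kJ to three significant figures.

Adiabatic: TV^(γ−1) = const with γ = 5/3.
T₂ = T₁ (V₁/V₂)^(γ−1) = 343 × (21/54.2)^0.667 = 343 × 0.5315 = 182.3 K.
W_by = nCᵥ(T₁ − T₂) = (1.79)(12.47)(343 − 182.3) = 3587 J.

W ≈ 3.59 kJ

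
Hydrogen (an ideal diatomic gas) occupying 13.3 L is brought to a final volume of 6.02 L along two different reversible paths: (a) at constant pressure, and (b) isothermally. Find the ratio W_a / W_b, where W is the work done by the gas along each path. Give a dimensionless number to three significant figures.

Path (a) isobaric: W = P₁(V₂ − V₁) → W_a/(P₁V₁) = -0.5474.
Path (b) isothermal: W = P₁V₁ ln(V₂/V₁) → W_b/(P₁V₁) = -0.7927.
W_a / W_b = -0.5474 / -0.7927 = 0.6905.

W_a / W_b ≈ 0.691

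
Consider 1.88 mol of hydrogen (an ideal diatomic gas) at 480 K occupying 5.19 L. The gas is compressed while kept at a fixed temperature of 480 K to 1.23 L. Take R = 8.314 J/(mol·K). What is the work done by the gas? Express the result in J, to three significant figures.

W ≈ -10800 J

Isothermal: W = nRT ln(V₂/V₁).
W = (1.88)(8.314)(480) × ln(1.23/5.19)
  = 7503 × -1.44
W_by_gas = -10802 J.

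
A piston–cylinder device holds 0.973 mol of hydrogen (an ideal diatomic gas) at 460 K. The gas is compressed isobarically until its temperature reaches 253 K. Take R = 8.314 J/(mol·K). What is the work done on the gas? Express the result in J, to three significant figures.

Isobaric: W = P ΔV = nR ΔT.
W = (0.973)(8.314)(253 − 460) = -1675 J.
Work on gas = −W_by = 1675 J.

W ≈ 1670 J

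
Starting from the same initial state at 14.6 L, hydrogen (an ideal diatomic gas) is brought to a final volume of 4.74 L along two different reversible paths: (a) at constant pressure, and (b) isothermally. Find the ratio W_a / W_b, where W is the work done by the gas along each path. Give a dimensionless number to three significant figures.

W_a / W_b ≈ 0.600

Path (a) isobaric: W = P₁(V₂ − V₁) → W_a/(P₁V₁) = -0.6753.
Path (b) isothermal: W = P₁V₁ ln(V₂/V₁) → W_b/(P₁V₁) = -1.125.
W_a / W_b = -0.6753 / -1.125 = 0.6003.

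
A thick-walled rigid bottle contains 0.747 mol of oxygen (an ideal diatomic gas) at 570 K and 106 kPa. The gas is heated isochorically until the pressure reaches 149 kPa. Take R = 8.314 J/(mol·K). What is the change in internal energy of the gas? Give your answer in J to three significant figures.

ΔU ≈ 3590 J

Constant volume ⇒ W = 0, so Q = ΔU = nCᵥΔT with Cᵥ = 5R/2 = 20.79 J/(mol·K).
At constant V, T₂/T₁ = P₂/P₁ ⇒ ΔT = T₁(P₂/P₁ − 1) = 570·(149/106 − 1) = 231.2 K.
ΔU = (0.747)(20.79)(231.2) = 3590 J.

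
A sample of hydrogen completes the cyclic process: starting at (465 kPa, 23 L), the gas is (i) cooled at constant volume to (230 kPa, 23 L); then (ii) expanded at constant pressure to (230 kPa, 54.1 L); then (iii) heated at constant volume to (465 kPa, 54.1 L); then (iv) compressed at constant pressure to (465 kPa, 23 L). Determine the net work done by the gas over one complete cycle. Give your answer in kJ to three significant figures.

W_net ≈ -7.31 kJ

Constant-volume legs do no work.
W(ii) = (230)(54.1 − 23) = 7153 J; W(iv) = (465)(23 − 54.1) = -14462 J.
W_net = 7153 − 14462 = -7308 J (the counter-clockwise enclosed area).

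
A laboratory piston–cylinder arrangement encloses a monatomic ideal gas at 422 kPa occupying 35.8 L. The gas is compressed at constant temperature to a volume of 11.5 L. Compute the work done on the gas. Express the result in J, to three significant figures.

Isothermal: W = nRT ln(V₂/V₁) = P₁V₁ ln(V₂/V₁).
P₁V₁ = (422 kPa)(35.8 L) = 15108 J.
W = 15108 × ln(11.5/35.8) = 15108 × -1.136
W_by_gas = -17156 J; work on gas = −W_by = 17156 J.

W ≈ 17200 J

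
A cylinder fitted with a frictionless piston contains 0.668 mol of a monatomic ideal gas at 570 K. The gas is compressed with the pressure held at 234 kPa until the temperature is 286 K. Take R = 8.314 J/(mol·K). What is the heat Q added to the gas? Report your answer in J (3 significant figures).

Q ≈ -3940 J

Isobaric: W = nRΔT = (0.668)(8.314)(-284) = -1577 J.
ΔU = nCᵥΔT with Cᵥ = 3R/2: ΔU = (0.668)(12.47)(-284) = -2366 J.
Q = ΔU + W = -2366 − 1577 = -3943 J.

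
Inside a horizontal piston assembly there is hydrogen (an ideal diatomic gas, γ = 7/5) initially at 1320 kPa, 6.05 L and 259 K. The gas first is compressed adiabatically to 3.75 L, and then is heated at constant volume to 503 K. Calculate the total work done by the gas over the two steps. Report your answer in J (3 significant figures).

W_total ≈ -4210 J

Step 1 (adiabatic): W = (P₁V₁ − P₂V₂)/(γ−1) = (7986 − 9670)/0.4 = -4210 J.
Step 2 (isochoric): W = 0 (constant volume).
W_total = -4210 + 0 = -4210 J.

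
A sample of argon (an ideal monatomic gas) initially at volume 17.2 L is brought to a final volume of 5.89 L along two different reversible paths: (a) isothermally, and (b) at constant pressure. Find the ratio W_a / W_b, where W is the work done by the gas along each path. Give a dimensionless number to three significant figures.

Path (a) isothermal: W = P₁V₁ ln(V₂/V₁) → W_a/(P₁V₁) = -1.072.
Path (b) isobaric: W = P₁(V₂ − V₁) → W_b/(P₁V₁) = -0.6576.
W_a / W_b = -1.072 / -0.6576 = 1.63.

W_a / W_b ≈ 1.63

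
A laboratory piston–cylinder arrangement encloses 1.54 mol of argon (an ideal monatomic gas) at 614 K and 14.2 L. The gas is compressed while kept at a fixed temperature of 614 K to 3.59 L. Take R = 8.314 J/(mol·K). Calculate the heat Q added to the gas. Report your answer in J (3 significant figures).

Q ≈ -10800 J

Isothermal ⇒ ΔU = 0, so Q = W = nRT ln(V₂/V₁).
Q = (1.54)(8.314)(614) ln(3.59/14.2) = 7861 × -1.375 = -10810 J.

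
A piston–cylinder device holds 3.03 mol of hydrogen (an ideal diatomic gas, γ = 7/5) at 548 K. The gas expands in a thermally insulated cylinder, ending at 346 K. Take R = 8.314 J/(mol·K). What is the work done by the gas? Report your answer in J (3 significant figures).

Adiabatic ⇒ Q = 0, so W_by = −ΔU = nCᵥ(T₁ − T₂).
Cᵥ = 5R/2 = 20.79 J/(mol·K).
W = (3.03)(20.79)(548 − 346) = 12722 J.

W ≈ 12700 J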